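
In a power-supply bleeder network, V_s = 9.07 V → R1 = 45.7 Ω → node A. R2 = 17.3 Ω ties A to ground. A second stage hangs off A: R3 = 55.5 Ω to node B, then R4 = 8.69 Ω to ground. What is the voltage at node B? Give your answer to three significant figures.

The second stage (R3 + R4 = 64.19 Ω) loads node A in parallel with R2.
Effective lower resistance at A: R2 ‖ 64.19 = 13.63 Ω.
First divider: V_A = V_s · 13.63/(45.7 + 13.63) = 2.083 V.
V_B = V_A × 0.1354 = 0.2820 V.

V_B ≈ 0.282 V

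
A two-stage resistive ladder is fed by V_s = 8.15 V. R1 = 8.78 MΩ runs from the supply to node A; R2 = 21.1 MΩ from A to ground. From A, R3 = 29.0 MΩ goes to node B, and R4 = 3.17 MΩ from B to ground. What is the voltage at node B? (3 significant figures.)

V_B ≈ 0.475 V

Looking into the second stage from A: R3 + R4 = 32.17 MΩ appears in parallel with R2.
R2 ‖ (R3+R4) = 12.74 MΩ.
First divider: V_A = V_s · 12.74/(8.78 + 12.74) = 4.825 V.
Stage 2 is unloaded, so V_B = V_A · R4/(R3+R4) = 4.825 × 3.17/32.17 = 0.4755 V.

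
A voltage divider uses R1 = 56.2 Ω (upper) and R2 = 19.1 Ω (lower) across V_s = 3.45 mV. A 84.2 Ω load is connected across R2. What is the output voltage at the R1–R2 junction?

V_out ≈ 0.748 mV

R2 ‖ R_L = (19.1 × 84.2)/(19.1 + 84.2) = 15.57 Ω.
Then V_out = V_s · R2'/(R1 + R2') = 3.45 × 15.57/71.77 = 0.7484 mV.
(Unloaded it would be 0.875 mV; the load pulls it down.)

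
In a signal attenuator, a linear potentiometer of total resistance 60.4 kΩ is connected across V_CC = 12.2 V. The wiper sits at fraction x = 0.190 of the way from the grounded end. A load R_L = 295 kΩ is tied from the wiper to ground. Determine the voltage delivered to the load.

V_out ≈ 2.25 V

Lower segment x·R_p = 11.48 kΩ; upper segment (1−x)·R_p = 48.92 kΩ.
R_L loads the lower segment: effective lower R = 11.05 kΩ.
Loaded-divider output: V_out = 12.2 × 0.1842 = 2.247 V.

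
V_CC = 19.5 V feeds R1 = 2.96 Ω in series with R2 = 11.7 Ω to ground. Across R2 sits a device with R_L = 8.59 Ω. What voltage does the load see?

R2 ‖ R_L = (11.7 × 8.59)/(11.7 + 8.59) = 4.953 Ω.
Now apply the divider: V_out = 19.5 × 0.6259 = 12.21 V.

V_out ≈ 12.2 V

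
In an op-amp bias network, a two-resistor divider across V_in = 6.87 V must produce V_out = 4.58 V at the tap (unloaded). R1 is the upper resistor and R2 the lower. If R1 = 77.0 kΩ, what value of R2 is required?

The divider ratio is R2/(R1+R2) = 4.58/6.87 = 0.6667.
R2 = R1 · 0.6667/(1 − 0.6667) = 154.0 kΩ.

R2 ≈ 154 kΩ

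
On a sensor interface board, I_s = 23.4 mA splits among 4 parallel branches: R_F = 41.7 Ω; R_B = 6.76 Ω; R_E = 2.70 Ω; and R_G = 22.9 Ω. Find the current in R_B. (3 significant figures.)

I ≈ 5.91 mA

Total conductance ΣG = 1/41.7 + 1/6.76 + 1/2.70 + 1/22.9 = 0.5859 (units of 1/Ω).
R_B takes the fraction G_k/ΣG = 0.1479/0.5859 = 0.2525, so I = 23.4 × 0.2525 = 5.908 mA.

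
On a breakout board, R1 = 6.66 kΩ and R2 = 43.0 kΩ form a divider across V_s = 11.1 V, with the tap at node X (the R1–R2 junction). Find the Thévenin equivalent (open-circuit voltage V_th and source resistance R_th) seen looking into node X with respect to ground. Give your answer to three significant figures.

V_th is the unloaded tap voltage: V_s · R2/(R1+R2) = 11.1 × 0.8659 = 9.611 V.
Looking into X with the source shorted: R_th = R1·R2/(R1+R2) = 6.660 × 43.0/49.66 = 5.767 kΩ.

V_th ≈ 9.61 V, R_th ≈ 5.77 kΩ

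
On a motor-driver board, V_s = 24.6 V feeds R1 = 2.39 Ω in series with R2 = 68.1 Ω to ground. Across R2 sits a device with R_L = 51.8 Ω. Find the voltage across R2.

V_out ≈ 22.8 V

R2 ‖ R_L = (68.1 × 51.8)/(68.1 + 51.8) = 29.42 Ω.
Voltage divider with the loaded lower leg: V_out = 24.6 × 29.42/(2.39 + 29.42) = 24.6 × 0.9249 = 22.75 V.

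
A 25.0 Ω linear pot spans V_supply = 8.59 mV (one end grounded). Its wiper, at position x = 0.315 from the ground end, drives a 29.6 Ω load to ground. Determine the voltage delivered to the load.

V_out ≈ 2.29 mV

Lower segment x·R_p = 7.875 Ω; upper segment (1−x)·R_p = 17.12 Ω.
(x·R_p) ‖ R_L = 6.220 Ω.
Loaded-divider output: V_out = 8.59 × 0.2664 = 2.289 mV.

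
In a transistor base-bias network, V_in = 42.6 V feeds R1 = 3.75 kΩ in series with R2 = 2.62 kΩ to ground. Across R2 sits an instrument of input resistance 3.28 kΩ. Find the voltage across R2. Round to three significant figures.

V_out ≈ 11.9 V

The load sits in parallel with R2, giving an effective lower resistance R2' = R2·R_L/(R2+R_L) = 1.457 kΩ.
Now apply the divider: V_out = 42.6 × 0.2798 = 11.92 V.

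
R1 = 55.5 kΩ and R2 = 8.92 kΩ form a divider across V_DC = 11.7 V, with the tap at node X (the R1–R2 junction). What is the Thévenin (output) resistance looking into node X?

R_th ≈ 7.68 kΩ

Looking into X with the source shorted: R_th = R1·R2/(R1+R2) = 55.50 × 8.92/64.42 = 7.685 kΩ.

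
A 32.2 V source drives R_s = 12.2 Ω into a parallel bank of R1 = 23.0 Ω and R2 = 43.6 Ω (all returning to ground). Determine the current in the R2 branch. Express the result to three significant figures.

Equivalent of the parallel group: R_p = 15.06 Ω.
Node voltage V_A = V_s · R_p/(R_s + R_p) = 32.2 × 0.5524 = 17.79 V.
Branch current I = V_A/R2 = 17.79/43.6 = 0.4080 A.

I ≈ 0.408 A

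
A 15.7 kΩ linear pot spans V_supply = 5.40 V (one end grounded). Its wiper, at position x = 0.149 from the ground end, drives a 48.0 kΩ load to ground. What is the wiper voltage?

The pot divides into 13.36 kΩ above the wiper and 2.339 kΩ below.
(x·R_p) ‖ R_L = 2.231 kΩ.
Then V_out = V_supply · 2.231/(13.36 + 2.231) = 0.7726 V.
(Unloaded: V_out = x·V_supply = 0.805 V.)

V_out ≈ 0.773 V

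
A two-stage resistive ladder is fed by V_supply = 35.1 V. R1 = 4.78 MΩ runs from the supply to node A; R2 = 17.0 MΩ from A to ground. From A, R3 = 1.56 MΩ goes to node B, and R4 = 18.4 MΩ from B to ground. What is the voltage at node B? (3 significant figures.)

Looking into the second stage from A: R3 + R4 = 19.96 MΩ appears in parallel with R2.
R2 ‖ (R3+R4) = 9.181 MΩ.
So V_A = 35.1 × 0.6576 = 23.08 V.
Stage 2 is unloaded, so V_B = V_A · R4/(R3+R4) = 23.08 × 18.4/19.96 = 21.28 V.

V_B ≈ 21.3 V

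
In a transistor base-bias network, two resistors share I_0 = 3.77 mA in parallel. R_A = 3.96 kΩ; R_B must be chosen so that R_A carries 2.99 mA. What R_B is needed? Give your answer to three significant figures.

The fraction through R_A equals R_B/(R_A+R_B).
2.99/3.77 = R_B/(R_A + R_B) → R_B = R_A · (0.7931)/(1 − 0.7931) = 3.96 × 3.833 = 15.18 kΩ.

R_B ≈ 15.2 kΩ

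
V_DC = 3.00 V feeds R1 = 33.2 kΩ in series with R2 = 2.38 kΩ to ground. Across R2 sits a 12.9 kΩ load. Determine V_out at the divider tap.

V_out ≈ 0.171 V

R2 ‖ R_L = (2.38 × 12.9)/(2.38 + 12.9) = 2.009 kΩ.
Then V_out = V_DC · R2'/(R1 + R2') = 3.00 × 2.009/35.21 = 0.1712 V.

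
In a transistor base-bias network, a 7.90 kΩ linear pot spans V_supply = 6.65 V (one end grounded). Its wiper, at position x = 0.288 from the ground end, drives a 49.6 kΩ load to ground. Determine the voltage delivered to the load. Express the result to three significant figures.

Lower segment x·R_p = 2.275 kΩ; upper segment (1−x)·R_p = 5.625 kΩ.
(x·R_p) ‖ R_L = 2.175 kΩ.
Then V_out = V_supply · 2.175/(5.625 + 2.175) = 1.855 V.
(Unloaded: V_out = x·V_supply = 1.92 V.)

V_out ≈ 1.85 V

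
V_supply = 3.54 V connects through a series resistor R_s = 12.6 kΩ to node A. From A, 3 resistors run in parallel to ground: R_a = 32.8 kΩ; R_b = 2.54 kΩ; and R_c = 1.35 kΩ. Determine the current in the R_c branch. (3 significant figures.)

I ≈ 0.167 mA

Parallel bank: R_p = 1/(1/32.8 + 1/2.54 + 1/1.35) = 0.8584 kΩ.
V_A = 3.54 × 0.8584/13.46 = 0.2258 V.
Branch current I = V_A/R_c = 0.2258/1.35 = 0.1673 mA.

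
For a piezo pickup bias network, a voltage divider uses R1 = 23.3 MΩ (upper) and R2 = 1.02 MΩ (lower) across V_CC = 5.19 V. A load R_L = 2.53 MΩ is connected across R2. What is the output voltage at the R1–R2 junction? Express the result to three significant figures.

R2 ‖ R_L = (1.02 × 2.53)/(1.02 + 2.53) = 0.7269 MΩ.
Voltage divider with the loaded lower leg: V_out = 5.19 × 0.7269/(23.3 + 0.7269) = 5.19 × 0.03025 = 0.1570 V.

V_out ≈ 0.157 V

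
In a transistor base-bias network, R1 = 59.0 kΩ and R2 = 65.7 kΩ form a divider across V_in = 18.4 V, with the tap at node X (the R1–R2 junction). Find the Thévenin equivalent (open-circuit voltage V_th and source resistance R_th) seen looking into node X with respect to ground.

With X open, the divider is unloaded: V_th = 18.4 × 65.7/124.7 = 9.694 V.
Zeroing V_in shorts the top of R1 to ground, so R_th = R1 ‖ R2 = 31.09 kΩ.

V_th ≈ 9.69 V, R_th ≈ 31.1 kΩ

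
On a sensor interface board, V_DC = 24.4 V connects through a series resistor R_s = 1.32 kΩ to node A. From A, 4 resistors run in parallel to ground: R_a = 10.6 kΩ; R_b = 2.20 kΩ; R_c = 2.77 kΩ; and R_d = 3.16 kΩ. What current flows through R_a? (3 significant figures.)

Parallel bank: R_p = 1/(1/10.6 + 1/2.20 + 1/2.77 + 1/3.16) = 0.8154 kΩ.
Node voltage V_A = V_DC · R_p/(R_s + R_p) = 24.4 × 0.3819 = 9.317 V.
I(R_a) = V_A / R_a = 9.317/10.6 = 0.8790 mA.
(Check via current divider: I_total = 11.43 mA; share G_k/ΣG = 0.07693 → same result.)

I ≈ 0.879 mA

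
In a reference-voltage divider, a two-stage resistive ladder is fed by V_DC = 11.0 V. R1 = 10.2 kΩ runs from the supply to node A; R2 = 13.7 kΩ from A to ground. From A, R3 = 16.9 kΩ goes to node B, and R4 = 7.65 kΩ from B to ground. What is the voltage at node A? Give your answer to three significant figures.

The second stage (R3 + R4 = 24.55 kΩ) loads node A in parallel with R2.
R2 ‖ (R3+R4) = 8.793 kΩ.
So V_A = 11.0 × 0.4630 = 5.093 V.

V_A ≈ 5.09 V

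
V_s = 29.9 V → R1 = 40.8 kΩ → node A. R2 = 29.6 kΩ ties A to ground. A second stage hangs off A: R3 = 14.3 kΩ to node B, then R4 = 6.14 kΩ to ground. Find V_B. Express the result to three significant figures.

The second stage (R3 + R4 = 20.44 kΩ) loads node A in parallel with R2.
R2 ‖ (R3+R4) = 12.09 kΩ.
So V_A = 29.9 × 0.2286 = 6.835 V.
Stage 2 is unloaded, so V_B = V_A · R4/(R3+R4) = 6.835 × 6.14/20.44 = 2.053 V.

V_B ≈ 2.05 V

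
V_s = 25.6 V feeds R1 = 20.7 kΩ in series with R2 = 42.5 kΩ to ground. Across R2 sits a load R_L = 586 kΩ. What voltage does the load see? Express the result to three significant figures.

R2 ‖ R_L = (42.5 × 586)/(42.5 + 586) = 39.63 kΩ.
Then V_out = V_s · R2'/(R1 + R2') = 25.6 × 39.63/60.33 = 16.82 V.
(Unloaded it would be 17.2 V; the load pulls it down.)

V_out ≈ 16.8 V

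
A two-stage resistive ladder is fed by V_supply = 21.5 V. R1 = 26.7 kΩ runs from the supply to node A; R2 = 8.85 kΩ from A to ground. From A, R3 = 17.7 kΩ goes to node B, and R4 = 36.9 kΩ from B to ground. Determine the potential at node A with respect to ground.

The second stage (R3 + R4 = 54.60 kΩ) loads node A in parallel with R2.
R2 ‖ (R3+R4) = 7.616 kΩ.
V_A = 21.5 × 7.616/(26.7 + 7.616) = 4.771 V.

V_A ≈ 4.77 V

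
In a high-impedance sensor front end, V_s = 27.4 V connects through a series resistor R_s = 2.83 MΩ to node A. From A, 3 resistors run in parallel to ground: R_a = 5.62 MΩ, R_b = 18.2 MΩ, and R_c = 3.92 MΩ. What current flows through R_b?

I ≈ 0.632 µA

Equivalent of the parallel group: R_p = 2.049 MΩ.
Node voltage V_A = V_s · R_p/(R_s + R_p) = 27.4 × 0.4200 = 11.51 V.
Branch current I = V_A/R_b = 11.51/18.2 = 0.6323 µA.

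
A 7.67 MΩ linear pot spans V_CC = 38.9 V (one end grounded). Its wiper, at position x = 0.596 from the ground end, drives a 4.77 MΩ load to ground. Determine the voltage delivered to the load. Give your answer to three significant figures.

The pot divides into 3.099 MΩ above the wiper and 4.571 MΩ below.
Lower segment in parallel with the load: 4.571 ‖ 4.77 = 2.334 MΩ.
V_out = 38.9 × 2.334/(3.099 + 2.334) = 16.71 V.

V_out ≈ 16.7 V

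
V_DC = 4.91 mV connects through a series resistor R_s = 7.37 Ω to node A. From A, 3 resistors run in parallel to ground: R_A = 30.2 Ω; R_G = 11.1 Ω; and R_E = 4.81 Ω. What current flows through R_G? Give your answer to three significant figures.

Equivalent of the parallel group: R_p = 3.020 Ω.
Node voltage V_A = V_DC · R_p/(R_s + R_p) = 4.91 × 0.2907 = 1.427 mV.
Branch current I = V_A/R_G = 1.427/11.1 = 0.1286 mA.

I ≈ 0.129 mA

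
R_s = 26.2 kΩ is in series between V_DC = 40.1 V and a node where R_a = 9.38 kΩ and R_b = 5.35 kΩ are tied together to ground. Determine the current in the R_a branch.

Combine the parallel branches: R_p = (1/9.38 + 1/5.35)⁻¹ = 3.407 kΩ.
V_A by voltage divider: V_A = 40.1 × 3.407/(26.2 + 3.407) = 4.614 V.
Branch current I = V_A/R_a = 4.614/9.38 = 0.4919 mA.

I ≈ 0.492 mA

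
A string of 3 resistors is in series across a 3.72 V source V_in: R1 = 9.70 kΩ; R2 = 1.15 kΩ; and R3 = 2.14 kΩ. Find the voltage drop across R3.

Series total: ΣR = 9.70 + 1.15 + 2.14 = 12.99 kΩ.
By the voltage-divider rule, V = 3.72 × 2.140/12.99 = 0.6128 V.

V ≈ 0.613 V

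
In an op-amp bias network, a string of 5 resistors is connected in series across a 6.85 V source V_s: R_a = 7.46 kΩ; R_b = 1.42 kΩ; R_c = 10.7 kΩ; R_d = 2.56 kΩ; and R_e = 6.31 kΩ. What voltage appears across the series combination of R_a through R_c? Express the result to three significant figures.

V ≈ 4.71 V

ΣR = 7.46 + 1.42 + 10.7 + 2.56 + 6.31 = 28.45 kΩ.
R_{R_a..R_c} = 7.46 + 1.42 + 10.7 = 19.58 kΩ.
By the voltage-divider rule, V = 6.85 × 19.58/28.45 = 4.714 V.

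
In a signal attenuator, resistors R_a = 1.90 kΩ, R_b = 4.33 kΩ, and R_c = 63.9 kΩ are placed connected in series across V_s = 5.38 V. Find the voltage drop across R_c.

Total series resistance ΣR = 1.90 + 4.33 + 63.9 = 70.13 kΩ.
By the voltage-divider rule, V = 5.38 × 63.90/70.13 = 4.902 V.

V ≈ 4.90 V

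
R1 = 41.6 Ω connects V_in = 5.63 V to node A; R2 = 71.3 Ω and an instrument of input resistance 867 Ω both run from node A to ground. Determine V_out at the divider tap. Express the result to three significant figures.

R2 ‖ R_L = (71.3 × 867)/(71.3 + 867) = 65.88 Ω.
Then V_out = V_in · R2'/(R1 + R2') = 5.63 × 65.88/107.5 = 3.451 V.
(Unloaded it would be 3.56 V; the load pulls it down.)

V_out ≈ 3.45 V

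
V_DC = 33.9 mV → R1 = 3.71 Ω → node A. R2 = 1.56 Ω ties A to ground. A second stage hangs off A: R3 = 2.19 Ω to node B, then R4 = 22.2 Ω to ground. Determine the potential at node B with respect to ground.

The second stage (R3 + R4 = 24.39 Ω) loads node A in parallel with R2.
Effective lower resistance at A: R2 ‖ 24.39 = 1.466 Ω.
First divider: V_A = V_DC · 1.466/(3.71 + 1.466) = 9.603 mV.
V_B = V_A × 0.9102 = 8.740 mV.

V_B ≈ 8.74 mV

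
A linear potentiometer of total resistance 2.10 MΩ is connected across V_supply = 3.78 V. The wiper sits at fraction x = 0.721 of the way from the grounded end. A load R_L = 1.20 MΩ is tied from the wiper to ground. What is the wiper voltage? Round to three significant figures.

The pot divides into 0.5859 MΩ above the wiper and 1.514 MΩ below.
R_L loads the lower segment: effective lower R = 0.6694 MΩ.
Loaded-divider output: V_out = 3.78 × 0.5333 = 2.016 V.

V_out ≈ 2.02 V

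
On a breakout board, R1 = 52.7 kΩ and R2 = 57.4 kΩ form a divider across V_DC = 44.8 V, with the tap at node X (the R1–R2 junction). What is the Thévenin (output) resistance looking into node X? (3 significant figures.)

R_th ≈ 27.5 kΩ

Looking into X with the source shorted: R_th = R1·R2/(R1+R2) = 52.70 × 57.4/110.1 = 27.47 kΩ.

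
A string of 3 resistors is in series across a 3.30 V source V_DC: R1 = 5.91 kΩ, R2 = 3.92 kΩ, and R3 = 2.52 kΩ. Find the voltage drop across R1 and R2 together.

Series total: ΣR = 5.91 + 3.92 + 2.52 = 12.35 kΩ.
R_{R1..R2} = 5.91 + 3.92 = 9.830 kΩ.
Voltage divider: V = V_DC · (9.830 / 12.35) = 3.30 × 0.7960 = 2.627 V.

V ≈ 2.63 V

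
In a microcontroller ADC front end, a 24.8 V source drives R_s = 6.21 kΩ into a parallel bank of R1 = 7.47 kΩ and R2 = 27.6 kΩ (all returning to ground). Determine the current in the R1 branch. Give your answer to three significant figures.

I ≈ 1.61 mA

Combine the parallel branches: R_p = (1/7.47 + 1/27.6)⁻¹ = 5.879 kΩ.
V_A by voltage divider: V_A = 24.8 × 5.879/(6.21 + 5.879) = 12.06 V.
I(R1) = V_A / R1 = 12.06/7.47 = 1.615 mA.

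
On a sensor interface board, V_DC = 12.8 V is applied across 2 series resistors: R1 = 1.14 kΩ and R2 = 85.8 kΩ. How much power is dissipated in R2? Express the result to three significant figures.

P ≈ 1.86 mW

Series current I = V_DC/ΣR = 12.8/86.94 = 0.1472 mA.
V(R2) = I·R = 12.63 V; P = V·I = 12.63 × 0.1472 = 1.860 mW.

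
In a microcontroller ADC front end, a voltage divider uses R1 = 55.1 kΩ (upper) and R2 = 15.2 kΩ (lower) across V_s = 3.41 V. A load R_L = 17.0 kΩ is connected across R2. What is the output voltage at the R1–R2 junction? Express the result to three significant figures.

The load sits in parallel with R2, giving an effective lower resistance R2' = R2·R_L/(R2+R_L) = 8.025 kΩ.
Then V_out = V_s · R2'/(R1 + R2') = 3.41 × 8.025/63.12 = 0.4335 V.
(Unloaded it would be 0.737 V; the load pulls it down.)

V_out ≈ 0.434 V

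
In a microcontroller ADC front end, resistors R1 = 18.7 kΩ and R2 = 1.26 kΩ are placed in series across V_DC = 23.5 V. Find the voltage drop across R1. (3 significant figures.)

V ≈ 22.0 V

ΣR = 18.7 + 1.26 = 19.96 kΩ.
By the voltage-divider rule, V = 23.5 × 18.70/19.96 = 22.02 V.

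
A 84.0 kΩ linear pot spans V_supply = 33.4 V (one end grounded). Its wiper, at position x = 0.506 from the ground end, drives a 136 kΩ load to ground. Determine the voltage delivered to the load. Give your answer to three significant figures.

V_out ≈ 14.6 V

Lower segment x·R_p = 42.50 kΩ; upper segment (1−x)·R_p = 41.50 kΩ.
Lower segment in parallel with the load: 42.50 ‖ 136 = 32.38 kΩ.
Loaded-divider output: V_out = 33.4 × 0.4383 = 14.64 V.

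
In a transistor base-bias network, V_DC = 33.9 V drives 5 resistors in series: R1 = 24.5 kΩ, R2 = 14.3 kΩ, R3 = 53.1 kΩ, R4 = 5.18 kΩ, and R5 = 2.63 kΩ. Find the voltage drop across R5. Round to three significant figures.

Series total: ΣR = 24.5 + 14.3 + 53.1 + 5.18 + 2.63 = 99.71 kΩ.
By the voltage-divider rule, V = 33.9 × 2.630/99.71 = 0.8942 V.

V ≈ 0.894 V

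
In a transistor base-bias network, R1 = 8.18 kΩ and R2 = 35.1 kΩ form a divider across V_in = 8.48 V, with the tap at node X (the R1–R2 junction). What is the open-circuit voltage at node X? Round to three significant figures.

V_th ≈ 6.88 V

Open-circuit (no load on X): V_th = V_in · R2/(R1 + R2) = 8.48 × 35.1/(8.180 + 35.1) = 6.877 V.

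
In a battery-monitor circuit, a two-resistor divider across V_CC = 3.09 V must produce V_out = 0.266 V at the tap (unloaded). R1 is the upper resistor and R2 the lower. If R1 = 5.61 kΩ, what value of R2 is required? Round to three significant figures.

R2 ≈ 0.528 kΩ

Required fraction k = V_out/V_CC = 0.08608.
So R2 = R1 · V_out/(V_CC − V_out) = 5.61 × 0.266/(3.09 − 0.266) = 5.61 × 0.09419 = 0.5284 kΩ.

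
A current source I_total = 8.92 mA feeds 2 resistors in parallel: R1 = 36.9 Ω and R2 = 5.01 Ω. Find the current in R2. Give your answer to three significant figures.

I ≈ 7.85 mA

For two parallel branches, I_k = I_total · (other R)/(sum of R).
I(R2) = 8.92 × 36.9/(36.9 + 5.01) = 8.92 × 0.8805 = 7.854 mA.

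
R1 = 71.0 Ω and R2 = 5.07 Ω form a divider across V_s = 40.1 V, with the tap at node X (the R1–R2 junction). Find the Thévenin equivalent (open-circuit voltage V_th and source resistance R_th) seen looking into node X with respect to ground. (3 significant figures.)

V_th is the unloaded tap voltage: V_s · R2/(R1+R2) = 40.1 × 0.06665 = 2.673 V.
With V_s suppressed (replaced by a short), R_th = R1 ‖ R2 = (71.00 × 5.07)/(71.00 + 5.07) = 4.732 Ω.

V_th ≈ 2.67 V, R_th ≈ 4.73 Ω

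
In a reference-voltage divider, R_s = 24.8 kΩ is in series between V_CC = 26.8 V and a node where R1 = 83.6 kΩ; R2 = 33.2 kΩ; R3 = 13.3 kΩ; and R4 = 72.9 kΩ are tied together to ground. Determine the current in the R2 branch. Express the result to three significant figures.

Combine the parallel branches: R_p = (1/83.6 + 1/33.2 + 1/13.3 + 1/72.9)⁻¹ = 7.634 kΩ.
V_A by voltage divider: V_A = 26.8 × 7.634/(24.8 + 7.634) = 6.308 V.
Branch current I = V_A/R2 = 6.308/33.2 = 0.1900 mA.
(Check via current divider: I_total = 0.8263 mA; share G_k/ΣG = 0.2299 → same result.)

I ≈ 0.190 mA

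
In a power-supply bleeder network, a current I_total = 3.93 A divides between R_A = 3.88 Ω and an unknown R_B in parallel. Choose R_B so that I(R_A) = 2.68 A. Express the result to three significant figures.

In a two-way split, I_A/I_total = R_B/(R_A + R_B).
2.68/3.93 = R_B/(R_A + R_B) → R_B = R_A · (0.6819)/(1 − 0.6819) = 3.88 × 2.144 = 8.319 Ω.

R_B ≈ 8.32 Ω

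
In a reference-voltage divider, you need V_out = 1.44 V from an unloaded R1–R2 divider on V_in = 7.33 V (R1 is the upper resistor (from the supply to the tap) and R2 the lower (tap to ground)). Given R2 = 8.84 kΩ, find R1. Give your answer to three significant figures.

The divider ratio is R2/(R1+R2) = 1.44/7.33 = 0.1965.
Rearranging, R1 = R2·(1−k)/k = 8.84 × 4.090 = 36.16 kΩ.

R1 ≈ 36.2 kΩ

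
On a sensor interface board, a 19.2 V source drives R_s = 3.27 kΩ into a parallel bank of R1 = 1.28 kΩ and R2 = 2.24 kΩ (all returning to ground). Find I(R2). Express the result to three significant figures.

I ≈ 1.71 mA

Combine the parallel branches: R_p = (1/1.28 + 1/2.24)⁻¹ = 0.8145 kΩ.
V_A by voltage divider: V_A = 19.2 × 0.8145/(3.27 + 0.8145) = 3.829 V.
Branch current I = V_A/R2 = 3.829/2.24 = 1.709 mA.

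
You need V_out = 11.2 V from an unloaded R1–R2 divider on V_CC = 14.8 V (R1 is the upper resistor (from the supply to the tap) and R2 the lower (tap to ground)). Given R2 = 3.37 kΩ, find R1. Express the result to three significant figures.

Required fraction k = V_out/V_CC = 0.7568.
So R1 = R2 · (V_CC/V_out − 1) = 3.37 × (14.8/11.2 − 1) = 3.37 × 0.3214 = 1.083 kΩ.

R1 ≈ 1.08 kΩ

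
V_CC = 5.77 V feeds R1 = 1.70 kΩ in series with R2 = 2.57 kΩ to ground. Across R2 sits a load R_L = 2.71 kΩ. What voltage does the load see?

First combine the lower leg with the load: R2 ‖ R_L = 1.319 kΩ.
Now apply the divider: V_out = 5.77 × 0.4369 = 2.521 V.

V_out ≈ 2.52 V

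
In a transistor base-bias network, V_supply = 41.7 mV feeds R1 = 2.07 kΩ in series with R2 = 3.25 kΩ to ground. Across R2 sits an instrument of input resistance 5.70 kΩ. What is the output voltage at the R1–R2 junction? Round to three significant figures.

V_out ≈ 20.8 mV

First combine the lower leg with the load: R2 ‖ R_L = 2.070 kΩ.
Now apply the divider: V_out = 41.7 × 0.5000 = 20.85 mV.
(Unloaded it would be 25.5 mV; the load pulls it down.)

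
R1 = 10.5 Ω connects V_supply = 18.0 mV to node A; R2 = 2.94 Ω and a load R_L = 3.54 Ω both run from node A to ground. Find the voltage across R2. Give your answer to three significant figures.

V_out ≈ 2.39 mV

R2 ‖ R_L = (2.94 × 3.54)/(2.94 + 3.54) = 1.606 Ω.
Now apply the divider: V_out = 18.0 × 0.1327 = 2.388 mV.
(Unloaded it would be 3.94 mV; the load pulls it down.)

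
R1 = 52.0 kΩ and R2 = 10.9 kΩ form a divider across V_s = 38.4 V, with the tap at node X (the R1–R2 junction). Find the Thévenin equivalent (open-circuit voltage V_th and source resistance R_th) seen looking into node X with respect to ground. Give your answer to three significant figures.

V_th is the unloaded tap voltage: V_s · R2/(R1+R2) = 38.4 × 0.1733 = 6.654 V.
With V_s suppressed (replaced by a short), R_th = R1 ‖ R2 = (52.00 × 10.9)/(52.00 + 10.9) = 9.011 kΩ.

V_th ≈ 6.65 V, R_th ≈ 9.01 kΩ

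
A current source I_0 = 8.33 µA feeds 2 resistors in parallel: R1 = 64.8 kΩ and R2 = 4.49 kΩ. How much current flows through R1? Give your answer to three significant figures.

I ≈ 0.540 µA

Two-branch current divider: I_k = I_0 · R_other/(R_1 + R_2).
So I = 8.33 × 4.49/69.29 = 0.5398 µA.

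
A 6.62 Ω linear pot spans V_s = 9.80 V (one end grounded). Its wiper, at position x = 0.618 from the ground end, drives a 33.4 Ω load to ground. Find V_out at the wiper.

V_out ≈ 5.79 V

Lower segment x·R_p = 4.091 Ω; upper segment (1−x)·R_p = 2.529 Ω.
Lower segment in parallel with the load: 4.091 ‖ 33.4 = 3.645 Ω.
V_out = 9.80 × 3.645/(2.529 + 3.645) = 5.786 V.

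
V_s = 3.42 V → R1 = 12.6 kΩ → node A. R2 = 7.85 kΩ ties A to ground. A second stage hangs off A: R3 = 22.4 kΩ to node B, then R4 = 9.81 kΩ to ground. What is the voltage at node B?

V_B ≈ 0.348 V

The second stage (R3 + R4 = 32.21 kΩ) loads node A in parallel with R2.
Effective lower resistance at A: R2 ‖ 32.21 = 6.312 kΩ.
First divider: V_A = V_s · 6.312/(12.6 + 6.312) = 1.141 V.
Stage 2 is unloaded, so V_B = V_A · R4/(R3+R4) = 1.141 × 9.81/32.21 = 0.3476 V.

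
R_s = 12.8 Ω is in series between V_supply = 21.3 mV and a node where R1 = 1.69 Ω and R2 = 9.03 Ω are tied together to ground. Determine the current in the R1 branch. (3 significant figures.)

I ≈ 1.26 mA

Parallel bank: R_p = 1/(1/1.69 + 1/9.03) = 1.424 Ω.
Node voltage V_A = V_supply · R_p/(R_s + R_p) = 21.3 × 0.1001 = 2.132 mV.
Branch current I = V_A/R1 = 2.132/1.69 = 1.261 mA.
(Equivalently: I_total = 1.498 mA, then current-divider fraction G_k/ΣG = 0.8424.)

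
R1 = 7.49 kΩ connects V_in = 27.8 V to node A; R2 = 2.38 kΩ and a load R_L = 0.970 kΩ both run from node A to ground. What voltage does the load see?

V_out ≈ 2.34 V

R2 ‖ R_L = (2.38 × 0.970)/(2.38 + 0.970) = 0.6891 kΩ.
Now apply the divider: V_out = 27.8 × 0.08426 = 2.342 V.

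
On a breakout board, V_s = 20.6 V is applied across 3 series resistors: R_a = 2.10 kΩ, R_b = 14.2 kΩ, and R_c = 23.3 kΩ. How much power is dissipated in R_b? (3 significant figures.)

ΣR = 39.60 kΩ → I = 20.6/39.60 = 0.5202 mA.
P(R_b) = I²·R_b = (0.5202)² × 14.2 = 3.843 mW.

P ≈ 3.84 mW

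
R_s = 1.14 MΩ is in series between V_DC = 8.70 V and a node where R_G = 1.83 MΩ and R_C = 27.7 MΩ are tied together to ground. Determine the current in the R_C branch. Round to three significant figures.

Parallel bank: R_p = 1/(1/1.83 + 1/27.7) = 1.717 MΩ.
Node voltage V_A = V_DC · R_p/(R_s + R_p) = 8.70 × 0.6009 = 5.228 V.
Branch current I = V_A/R_C = 5.228/27.7 = 0.1887 µA.

I ≈ 0.189 µA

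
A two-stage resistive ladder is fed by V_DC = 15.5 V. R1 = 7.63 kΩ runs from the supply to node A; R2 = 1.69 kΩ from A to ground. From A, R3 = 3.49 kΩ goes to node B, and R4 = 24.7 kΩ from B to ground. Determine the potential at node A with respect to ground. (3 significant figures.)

Looking into the second stage from A: R3 + R4 = 28.19 kΩ appears in parallel with R2.
R2 ‖ (R3+R4) = 1.594 kΩ.
First divider: V_A = V_DC · 1.594/(7.63 + 1.594) = 2.679 V.

V_A ≈ 2.68 V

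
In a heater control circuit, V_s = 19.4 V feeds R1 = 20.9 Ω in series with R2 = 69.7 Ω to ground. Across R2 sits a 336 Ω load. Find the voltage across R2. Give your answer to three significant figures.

First combine the lower leg with the load: R2 ‖ R_L = 57.73 Ω.
Then V_out = V_s · R2'/(R1 + R2') = 19.4 × 57.73/78.63 = 14.24 V.
(Unloaded it would be 14.9 V; the load pulls it down.)

V_out ≈ 14.2 V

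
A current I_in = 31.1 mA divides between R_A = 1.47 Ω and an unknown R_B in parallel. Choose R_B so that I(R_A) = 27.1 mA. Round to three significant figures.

R_B ≈ 9.96 Ω

In a two-way split, I_A/I_in = R_B/(R_A + R_B).
With f = 0.8714, R_B = R_A · f/(1−f) = 1.47 × 6.775 = 9.959 Ω.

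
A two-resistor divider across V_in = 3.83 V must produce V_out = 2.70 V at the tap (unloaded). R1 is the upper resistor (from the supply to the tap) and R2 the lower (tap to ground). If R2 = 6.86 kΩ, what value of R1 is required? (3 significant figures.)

R1 ≈ 2.87 kΩ

Required fraction k = V_out/V_in = 0.7050.
Rearranging, R1 = R2·(1−k)/k = 6.86 × 0.4185 = 2.871 kΩ.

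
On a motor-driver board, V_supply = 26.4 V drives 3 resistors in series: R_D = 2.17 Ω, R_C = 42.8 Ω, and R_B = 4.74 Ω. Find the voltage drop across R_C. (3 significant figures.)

V ≈ 22.7 V

Total series resistance ΣR = 2.17 + 42.8 + 4.74 = 49.71 Ω.
By the voltage-divider rule, V = 26.4 × 42.80/49.71 = 22.73 V.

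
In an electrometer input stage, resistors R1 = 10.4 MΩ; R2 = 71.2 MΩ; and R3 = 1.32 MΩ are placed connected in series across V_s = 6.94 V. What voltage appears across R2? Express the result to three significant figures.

Series total: ΣR = 10.4 + 71.2 + 1.32 = 82.92 MΩ.
By the voltage-divider rule, V = 6.94 × 71.20/82.92 = 5.959 V.

V ≈ 5.96 V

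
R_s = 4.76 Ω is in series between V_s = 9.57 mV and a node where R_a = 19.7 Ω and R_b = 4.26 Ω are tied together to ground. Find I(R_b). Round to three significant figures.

Equivalent of the parallel group: R_p = 3.503 Ω.
V_A = 9.57 × 3.503/8.263 = 4.057 mV.
I(R_b) = V_A / R_b = 4.057/4.26 = 0.9523 mA.

I ≈ 0.952 mA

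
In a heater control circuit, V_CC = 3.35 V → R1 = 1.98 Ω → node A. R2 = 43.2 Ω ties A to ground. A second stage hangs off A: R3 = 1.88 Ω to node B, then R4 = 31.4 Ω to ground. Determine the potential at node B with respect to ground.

V_B ≈ 2.86 V

Node A sees R2 in parallel with the series input of stage 2, R3 + R4 = 33.28 Ω.
Effective lower resistance at A: R2 ‖ 33.28 = 18.80 Ω.
V_A = 3.35 × 18.80/(1.98 + 18.80) = 3.031 V.
Then the unloaded second divider: V_B = V_A × R4/(R3+R4) = 3.031 × 0.9435 = 2.860 V.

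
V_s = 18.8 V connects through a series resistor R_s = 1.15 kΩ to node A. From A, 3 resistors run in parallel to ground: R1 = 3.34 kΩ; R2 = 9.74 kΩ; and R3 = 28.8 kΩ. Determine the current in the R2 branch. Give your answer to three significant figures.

I ≈ 1.28 mA

Parallel bank: R_p = 1/(1/3.34 + 1/9.74 + 1/28.8) = 2.289 kΩ.
V_A by voltage divider: V_A = 18.8 × 2.289/(1.15 + 2.289) = 12.51 V.
Branch current I = V_A/R2 = 12.51/9.74 = 1.285 mA.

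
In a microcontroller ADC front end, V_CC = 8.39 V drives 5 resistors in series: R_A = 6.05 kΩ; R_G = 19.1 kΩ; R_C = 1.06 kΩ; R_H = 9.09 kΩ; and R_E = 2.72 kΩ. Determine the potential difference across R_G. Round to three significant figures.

V ≈ 4.21 V

ΣR = 6.05 + 19.1 + 1.06 + 9.09 + 2.72 = 38.02 kΩ.
Voltage divider: V = V_CC · (19.10 / 38.02) = 8.39 × 0.5024 = 4.215 V.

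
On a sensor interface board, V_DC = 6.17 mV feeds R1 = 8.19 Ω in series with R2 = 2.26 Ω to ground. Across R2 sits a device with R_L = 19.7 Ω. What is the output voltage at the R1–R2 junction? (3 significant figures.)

The load sits in parallel with R2, giving an effective lower resistance R2' = R2·R_L/(R2+R_L) = 2.027 Ω.
Now apply the divider: V_out = 6.17 × 0.1984 = 1.224 mV.
(Unloaded it would be 1.33 mV; the load pulls it down.)

V_out ≈ 1.22 mV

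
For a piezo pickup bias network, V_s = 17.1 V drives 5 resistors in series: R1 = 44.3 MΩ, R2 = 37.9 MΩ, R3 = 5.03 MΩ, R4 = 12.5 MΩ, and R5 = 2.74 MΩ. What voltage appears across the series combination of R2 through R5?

V ≈ 9.71 V

Total series resistance ΣR = 44.3 + 37.9 + 5.03 + 12.5 + 2.74 = 102.5 MΩ.
R_{R2..R5} = 37.9 + 5.03 + 12.5 + 2.74 = 58.17 MΩ.
By the voltage-divider rule, V = 17.1 × 58.17/102.5 = 9.707 V.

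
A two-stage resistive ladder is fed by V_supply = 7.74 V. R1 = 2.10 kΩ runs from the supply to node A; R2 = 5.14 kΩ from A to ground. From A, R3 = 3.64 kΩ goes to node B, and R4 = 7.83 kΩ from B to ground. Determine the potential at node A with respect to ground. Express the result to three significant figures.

The second stage (R3 + R4 = 11.47 kΩ) loads node A in parallel with R2.
R2 ‖ (R3+R4) = 3.549 kΩ.
V_A = 7.74 × 3.549/(2.10 + 3.549) = 4.863 V.

V_A ≈ 4.86 V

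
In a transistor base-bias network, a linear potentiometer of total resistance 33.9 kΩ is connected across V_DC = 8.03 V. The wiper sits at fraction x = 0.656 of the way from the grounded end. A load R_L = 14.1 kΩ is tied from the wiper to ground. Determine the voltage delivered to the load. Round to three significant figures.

Lower segment x·R_p = 22.24 kΩ; upper segment (1−x)·R_p = 11.66 kΩ.
Lower segment in parallel with the load: 22.24 ‖ 14.1 = 8.629 kΩ.
Loaded-divider output: V_out = 8.03 × 0.4253 = 3.415 V.

V_out ≈ 3.41 V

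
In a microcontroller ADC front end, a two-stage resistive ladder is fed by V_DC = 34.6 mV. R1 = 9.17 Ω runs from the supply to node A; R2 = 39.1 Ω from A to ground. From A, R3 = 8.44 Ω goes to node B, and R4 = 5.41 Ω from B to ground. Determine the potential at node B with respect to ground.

The second stage (R3 + R4 = 13.85 Ω) loads node A in parallel with R2.
Effective lower resistance at A: R2 ‖ 13.85 = 10.23 Ω.
So V_A = 34.6 × 0.5273 = 18.24 mV.
Stage 2 is unloaded, so V_B = V_A · R4/(R3+R4) = 18.24 × 5.41/13.85 = 7.126 mV.

V_B ≈ 7.13 mV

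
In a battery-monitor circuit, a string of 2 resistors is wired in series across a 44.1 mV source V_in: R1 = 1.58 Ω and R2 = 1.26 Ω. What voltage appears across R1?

V ≈ 24.5 mV

ΣR = 1.58 + 1.26 = 2.840 Ω.
By the voltage-divider rule, V = 44.1 × 1.580/2.840 = 24.53 mV.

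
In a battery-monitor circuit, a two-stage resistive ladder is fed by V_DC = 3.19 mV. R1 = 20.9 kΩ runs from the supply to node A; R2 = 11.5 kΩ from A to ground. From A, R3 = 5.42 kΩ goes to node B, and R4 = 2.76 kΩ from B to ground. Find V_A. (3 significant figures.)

V_A ≈ 0.594 mV

Looking into the second stage from A: R3 + R4 = 8.180 kΩ appears in parallel with R2.
R2 ‖ (R3+R4) = 4.780 kΩ.
V_A = 3.19 × 4.780/(20.9 + 4.780) = 0.5938 mV.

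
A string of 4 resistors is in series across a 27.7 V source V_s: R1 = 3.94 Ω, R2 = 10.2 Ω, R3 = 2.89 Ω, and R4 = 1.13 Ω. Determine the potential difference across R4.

Total series resistance ΣR = 3.94 + 10.2 + 2.89 + 1.13 = 18.16 Ω.
V = V_s · R/ΣR = 27.7 × 0.06222 = 1.724 V.

V ≈ 1.72 V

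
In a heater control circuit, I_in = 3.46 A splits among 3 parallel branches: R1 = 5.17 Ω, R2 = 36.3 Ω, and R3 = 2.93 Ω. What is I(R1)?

I ≈ 1.19 A

Conductances: ΣG = 1/5.17 + 1/36.3 + 1/2.93 = 0.5623 (1/Ω).
R1 takes the fraction G_k/ΣG = 0.1934/0.5623 = 0.3440, so I = 3.46 × 0.3440 = 1.190 A.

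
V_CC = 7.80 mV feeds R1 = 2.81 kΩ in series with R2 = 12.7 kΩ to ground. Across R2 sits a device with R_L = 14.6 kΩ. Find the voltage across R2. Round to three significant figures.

The load sits in parallel with R2, giving an effective lower resistance R2' = R2·R_L/(R2+R_L) = 6.792 kΩ.
Voltage divider with the loaded lower leg: V_out = 7.80 × 6.792/(2.81 + 6.792) = 7.80 × 0.7074 = 5.517 mV.
(Unloaded it would be 6.39 mV; the load pulls it down.)

V_out ≈ 5.52 mV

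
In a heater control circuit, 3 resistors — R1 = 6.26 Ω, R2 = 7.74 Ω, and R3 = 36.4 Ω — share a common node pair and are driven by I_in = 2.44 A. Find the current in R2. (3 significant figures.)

I ≈ 0.996 A

Conductances: ΣG = 1/6.26 + 1/7.74 + 1/36.4 = 0.3164 (1/Ω).
R2 takes the fraction G_k/ΣG = 0.1292/0.3164 = 0.4083, so I = 2.44 × 0.4083 = 0.9963 A.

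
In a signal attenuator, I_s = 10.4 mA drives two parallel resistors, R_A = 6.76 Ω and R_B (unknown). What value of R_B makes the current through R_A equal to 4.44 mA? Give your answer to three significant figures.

In a two-way split, I_A/I_s = R_B/(R_A + R_B).
4.44/10.4 = R_B/(R_A + R_B) → R_B = R_A · (0.4269)/(1 − 0.4269) = 6.76 × 0.7450 = 5.036 Ω.

R_B ≈ 5.04 Ω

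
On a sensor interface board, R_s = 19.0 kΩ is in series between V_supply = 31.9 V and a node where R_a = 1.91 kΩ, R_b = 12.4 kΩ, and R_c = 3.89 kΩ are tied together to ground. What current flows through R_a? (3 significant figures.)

Parallel bank: R_p = 1/(1/1.91 + 1/12.4 + 1/3.89) = 1.161 kΩ.
Node voltage V_A = V_supply · R_p/(R_s + R_p) = 31.9 × 0.05759 = 1.837 V.
I(R_a) = V_A / R_a = 1.837/1.91 = 0.9618 mA.
(Equivalently: I_total = 1.582 mA, then current-divider fraction G_k/ΣG = 0.6079.)

I ≈ 0.962 mA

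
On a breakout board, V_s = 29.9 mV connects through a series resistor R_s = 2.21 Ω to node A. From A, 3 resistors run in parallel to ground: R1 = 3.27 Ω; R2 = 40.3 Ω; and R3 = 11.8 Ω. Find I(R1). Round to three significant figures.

Equivalent of the parallel group: R_p = 2.407 Ω.
Node voltage V_A = V_s · R_p/(R_s + R_p) = 29.9 × 0.5214 = 15.59 mV.
I(R1) = V_A / R1 = 15.59/3.27 = 4.767 mA.

I ≈ 4.77 mA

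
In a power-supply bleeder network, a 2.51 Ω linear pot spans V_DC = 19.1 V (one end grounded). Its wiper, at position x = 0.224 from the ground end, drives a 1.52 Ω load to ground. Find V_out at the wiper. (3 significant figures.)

V_out ≈ 3.32 V

Lower segment x·R_p = 0.5622 Ω; upper segment (1−x)·R_p = 1.948 Ω.
(x·R_p) ‖ R_L = 0.4104 Ω.
Then V_out = V_DC · 0.4104/(1.948 + 0.4104) = 3.324 V.
(Unloaded: V_out = x·V_DC = 4.28 V.)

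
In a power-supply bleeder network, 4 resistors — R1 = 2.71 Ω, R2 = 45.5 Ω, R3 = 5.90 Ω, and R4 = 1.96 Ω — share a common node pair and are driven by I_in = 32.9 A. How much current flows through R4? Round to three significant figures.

ΣG = 1/2.71 + 1/45.5 + 1/5.90 + 1/1.96 = 1.071.
Current divider: I(R4) = I_in · G_k/ΣG = 32.9 × (0.5102/1.071) = 32.9 × 0.4765 = 15.68 A.

I ≈ 15.7 A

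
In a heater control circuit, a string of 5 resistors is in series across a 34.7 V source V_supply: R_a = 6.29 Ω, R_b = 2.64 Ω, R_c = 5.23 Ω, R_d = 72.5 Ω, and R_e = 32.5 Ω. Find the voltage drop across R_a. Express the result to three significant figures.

V ≈ 1.83 V

ΣR = 6.29 + 2.64 + 5.23 + 72.5 + 32.5 = 119.2 Ω.
Voltage divider: V = V_supply · (6.290 / 119.2) = 34.7 × 0.05279 = 1.832 V.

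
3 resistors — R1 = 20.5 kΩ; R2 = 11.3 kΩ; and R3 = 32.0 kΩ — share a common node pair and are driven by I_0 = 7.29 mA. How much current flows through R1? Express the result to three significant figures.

Total conductance ΣG = 1/20.5 + 1/11.3 + 1/32.0 = 0.1685 (units of 1/kΩ).
By the current-divider rule, I = I_0 · G_k/ΣG = 7.29 × 0.2895 = 2.110 mA.

I ≈ 2.11 mA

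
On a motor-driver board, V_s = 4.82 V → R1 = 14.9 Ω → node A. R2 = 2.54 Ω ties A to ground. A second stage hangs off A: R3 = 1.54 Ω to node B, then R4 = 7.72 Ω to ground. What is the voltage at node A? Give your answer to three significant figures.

V_A ≈ 0.569 V

Node A sees R2 in parallel with the series input of stage 2, R3 + R4 = 9.260 Ω.
R2 ‖ (R3+R4) = 1.993 Ω.
First divider: V_A = V_s · 1.993/(14.9 + 1.993) = 0.5687 V.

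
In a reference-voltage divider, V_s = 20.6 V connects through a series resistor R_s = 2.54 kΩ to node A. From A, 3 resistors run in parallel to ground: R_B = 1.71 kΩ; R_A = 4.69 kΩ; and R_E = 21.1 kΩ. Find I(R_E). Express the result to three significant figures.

I ≈ 0.310 mA

Equivalent of the parallel group: R_p = 1.183 kΩ.
V_A by voltage divider: V_A = 20.6 × 1.183/(2.54 + 1.183) = 6.545 V.
Branch current I = V_A/R_E = 6.545/21.1 = 0.3102 mA.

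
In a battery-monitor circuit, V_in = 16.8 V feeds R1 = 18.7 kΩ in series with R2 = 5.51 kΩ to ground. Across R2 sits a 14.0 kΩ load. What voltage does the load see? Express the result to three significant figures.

R2 ‖ R_L = (5.51 × 14.0)/(5.51 + 14.0) = 3.954 kΩ.
Now apply the divider: V_out = 16.8 × 0.1745 = 2.932 V.
(Unloaded it would be 3.82 V; the load pulls it down.)

V_out ≈ 2.93 V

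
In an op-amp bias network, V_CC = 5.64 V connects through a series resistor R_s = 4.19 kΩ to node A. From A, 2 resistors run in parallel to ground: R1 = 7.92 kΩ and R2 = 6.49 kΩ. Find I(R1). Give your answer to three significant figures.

I ≈ 0.327 mA

Parallel bank: R_p = 1/(1/7.92 + 1/6.49) = 3.567 kΩ.
V_A by voltage divider: V_A = 5.64 × 3.567/(4.19 + 3.567) = 2.594 V.
I(R1) = V_A / R1 = 2.594/7.92 = 0.3275 mA.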